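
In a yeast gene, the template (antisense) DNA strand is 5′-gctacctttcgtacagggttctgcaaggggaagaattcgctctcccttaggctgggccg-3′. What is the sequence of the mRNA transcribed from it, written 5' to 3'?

5'-CGGCCCAGCCUAAGGGAGAGCGAAUUCUUCCCCUUGCAGAACCCUGUACGAAAGGUAGC-3'

RNA polymerase reads the template 3'→5' and synthesizes mRNA 5'→3' by base-pairing (A→U, T→A, G↔C). The complement of the template is CGATGGAAAGCATGTCCCAAGACGTTCCCCTTCTTAAGCGAGAGGGAATCCGACCCGGC; antiparallel, so 5'→3' the coding strand is CGGCCCAGCCTAAGGGAGAGCGAATTCTTCCCCTTGCAGAACCCTGTACGAAAGGTAGC. Replace T with U for the mRNA.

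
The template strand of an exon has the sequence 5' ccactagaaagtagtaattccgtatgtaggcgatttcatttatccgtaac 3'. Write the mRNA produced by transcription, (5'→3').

5'-GUUACGGAUAAAUGAAAUCGCCUACAUACGGAAUUACUACUUUCUAGUGG-3'

The mRNA has the sequence of the coding strand (reverse complement of the template) with T→U. Reverse complement of CCACTAGAAAGTAGTAATTCCGTATGTAGGCGATTTCATTTATCCGTAAC is GTTACGGATAAATGAAATCGCCTACATACGGAATTACTACTTTCTAGTGG; then T→U.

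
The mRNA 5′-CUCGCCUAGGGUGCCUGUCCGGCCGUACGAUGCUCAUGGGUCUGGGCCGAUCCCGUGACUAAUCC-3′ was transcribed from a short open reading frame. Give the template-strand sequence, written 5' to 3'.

5′-GGATTAGTCACGGGATCGGCCCAGACCCATGAGCATCGTACGGCCGGACAGGCACCCTAGGCGAG-3′

Replace U with T to get the coding DNA strand: CTCGCCTAGGGTGCCTGTCCGGCCGTACGATGCTCATGGGTCTGGGCCGATCCCGTGACTAATCC. The template strand is its reverse complement (complement GAGCGGATCCCACGGACAGGCCGGCATGCTACGAGTACCCAGACCCGGCTAGGGCACTGATTAGG, then reverse).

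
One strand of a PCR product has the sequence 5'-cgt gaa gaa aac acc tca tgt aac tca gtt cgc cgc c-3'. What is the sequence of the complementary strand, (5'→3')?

5'-GGCGGCGAACTGAGTTACATGAGGTGTTTTCTTCACG-3'

The complement of CGTGAAGAAAACACCTCATGTAACTCAGTTCGCCGCC is GCACTTCTTTTGTGGAGTACATTGAGTCAAGCGGCGG (A↔T, G↔C). DNA strands are antiparallel, so the complementary strand runs 3'→5'; reversing gives the 5'→3' form.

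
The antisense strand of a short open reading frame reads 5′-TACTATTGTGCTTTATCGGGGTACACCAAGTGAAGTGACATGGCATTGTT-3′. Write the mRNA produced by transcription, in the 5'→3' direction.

RNA polymerase reads the template 3'→5' and synthesizes mRNA 5'→3' by base-pairing (A→U, T→A, G↔C). The complement of the template is ATGATAACACGAAATAGCCCCATGTGGTTCACTTCACTGTACCGTAACAA; antiparallel, so 5'→3' the coding strand is AACAATGCCATGTCACTTCACTTGGTGTACCCCGATAAAGCACAATAGTA. Replace T with U for the mRNA.

5'-AACAAUGCCAUGUCACUUCACUUGGUGUACCCCGAUAAAGCACAAUAGUA-3'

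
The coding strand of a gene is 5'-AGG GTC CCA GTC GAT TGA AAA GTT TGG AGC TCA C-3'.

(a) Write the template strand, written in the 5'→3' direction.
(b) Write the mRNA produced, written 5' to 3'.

(a) The template strand is the reverse complement of the coding strand: complement TCCCAGGGTCAGCTAACTTTTCAAACCTCGAGTG, then reverse.
(b) mRNA matches the coding strand with T→U.

(a) 5'-GTGAGCTCCAAACTTTTCAATCGACTGGGACCCT-3'
(b) 5'-AGGGUCCCAGUCGAUUGAAAAGUUUGGAGCUCAC-3'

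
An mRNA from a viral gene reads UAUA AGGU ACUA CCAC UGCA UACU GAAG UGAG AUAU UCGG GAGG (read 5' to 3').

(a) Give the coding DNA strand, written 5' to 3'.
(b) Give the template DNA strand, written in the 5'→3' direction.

(a) The coding strand matches the mRNA with U→T.
(b) The template strand is the reverse complement of the coding strand.

(a) 5'-TATAAGGTACTACCACTGCATACTGAAGTGAGATATTCGGGAGG-3'
(b) 5'-CCTCCCGAATATCTCACTTCAGTATGCAGTGGTAGTACCTTATA-3'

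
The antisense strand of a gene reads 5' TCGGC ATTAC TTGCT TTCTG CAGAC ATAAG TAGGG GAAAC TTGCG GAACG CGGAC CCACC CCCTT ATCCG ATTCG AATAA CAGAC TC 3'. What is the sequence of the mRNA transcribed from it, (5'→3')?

5'-GAGUCUGUUAUUCGAAUCGGAUAAGGGGGUGGGUCCGCGUUCCGCAAGUUUCCCCUACUUAUGUCUGCAGAAAGCAAGUAAUGCCGA-3'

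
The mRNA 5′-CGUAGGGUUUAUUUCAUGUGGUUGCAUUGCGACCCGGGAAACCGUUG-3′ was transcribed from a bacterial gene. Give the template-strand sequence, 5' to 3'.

5′-CAACGGTTTCCCGGGTCGCAATGCAACCACATGAAATAAACCCTACG-3′

Replace U with T to get the coding DNA strand: CGTAGGGTTTATTTCATGTGGTTGCATTGCGACCCGGGAAACCGTTG. The template strand is its reverse complement (complement GCATCCCAAATAAAGTACACCAACGTAACGCTGGGCCCTTTGGCAAC, then reverse).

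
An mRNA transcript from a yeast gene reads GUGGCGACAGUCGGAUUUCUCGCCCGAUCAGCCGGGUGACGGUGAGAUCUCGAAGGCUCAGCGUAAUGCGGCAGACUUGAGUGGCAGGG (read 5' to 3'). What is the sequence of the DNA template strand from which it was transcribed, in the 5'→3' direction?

5'-CCCTGCCACTCAAGTCTGCCGCATTACGCTGAGCCTTCGAGATCTCACCGTCACCCGGCTGATCGGGCGAGAAATCCGACTGTCGCCAC-3'

Replace U with T to get the coding DNA strand: GTGGCGACAGTCGGATTTCTCGCCCGATCAGCCGGGTGACGGTGAGATCTCGAAGGCTCAGCGTAATGCGGCAGACTTGAGTGGCAGGG. The template strand is its reverse complement (complement CACCGCTGTCAGCCTAAAGAGCGGGCTAGTCGGCCCACTGCCACTCTAGAGCTTCCGAGTCGCATTACGCCGTCTGAACTCACCGTCCC, then reverse).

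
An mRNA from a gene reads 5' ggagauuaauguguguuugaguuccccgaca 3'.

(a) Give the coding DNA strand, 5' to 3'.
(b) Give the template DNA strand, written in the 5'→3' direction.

(a) 5′-GGAGATTAATGTGTGTTTGAGTTCCCCGACA-3′
(b) 5′-TGTCGGGGAACTCAAACACACATTAATCTCC-3′

(a) The coding strand matches the mRNA with U→T.
(b) The template strand is the reverse complement of the coding strand.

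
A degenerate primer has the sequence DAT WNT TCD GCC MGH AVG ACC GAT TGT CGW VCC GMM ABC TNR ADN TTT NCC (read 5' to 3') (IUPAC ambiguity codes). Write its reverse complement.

5'-GGNAAANHTYNAGVTKKCGGBWCGACAATCGGTCBTDCKGGCHGAANWATH-3'

Standard pairs A↔T, G↔C; ambiguity codes pair R↔Y, M↔K, W↔W, B↔V, D↔H, N↔N. Complement (HTAWNAAGHCGGKCDTBCTGGCTAACAGCWBGGCKKTVGANYTHNAAANGG), then reverse for 5'→3'.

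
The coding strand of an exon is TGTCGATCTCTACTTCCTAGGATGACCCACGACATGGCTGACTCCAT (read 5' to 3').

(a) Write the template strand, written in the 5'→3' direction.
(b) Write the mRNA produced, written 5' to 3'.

(a) The template strand is the reverse complement of the coding strand: complement ACAGCTAGAGATGAAGGATCCTACTGGGTGCTGTACCGACTGAGGTA, then reverse.
(b) mRNA matches the coding strand with T→U.

(a) 5'-ATGGAGTCAGCCATGTCGTGGGTCATCCTAGGAAGTAGAGATCGACA-3'
(b) 5'-UGUCGAUCUCUACUUCCUAGGAUGACCCACGACAUGGCUGACUCCAU-3'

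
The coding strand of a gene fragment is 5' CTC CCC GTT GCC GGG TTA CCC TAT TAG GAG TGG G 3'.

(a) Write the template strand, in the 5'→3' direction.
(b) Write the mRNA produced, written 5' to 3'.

(a) 5'-CCCACTCCTAATAGGGTAACCCGGCAACGGGGAG-3'
(b) 5'-CUCCCCGUUGCCGGGUUACCCUAUUAGGAGUGGG-3'

(a) The template strand is the reverse complement of the coding strand: complement GAGGGGCAACGGCCCAATGGGATAATCCTCACCC, then reverse.
(b) mRNA matches the coding strand with T→U.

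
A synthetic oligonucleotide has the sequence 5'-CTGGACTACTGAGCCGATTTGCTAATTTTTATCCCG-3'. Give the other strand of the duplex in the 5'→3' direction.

5′-CGGGATAAAAATTAGCAAATCGGCTCAGTAGTCCAG-3′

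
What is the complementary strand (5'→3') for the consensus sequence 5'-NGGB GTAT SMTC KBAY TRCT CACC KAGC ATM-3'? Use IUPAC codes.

Standard pairs A↔T, G↔C; ambiguity codes pair R↔Y, M↔K, S↔S, B↔V, N↔N. Complement (NCCVCATASKAGMVTRAYGAGTGGMTCGTAK), then reverse for 5'→3'.

5'-KATGCTMGGTGAGYARTVMGAKSATACVCCN-3'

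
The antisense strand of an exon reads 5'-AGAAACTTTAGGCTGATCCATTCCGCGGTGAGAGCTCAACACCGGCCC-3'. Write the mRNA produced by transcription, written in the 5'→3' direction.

5'-GGGCCGGUGUUGAGCUCUCACCGCGGAAUGGAUCAGCCUAAAGUUUCU-3'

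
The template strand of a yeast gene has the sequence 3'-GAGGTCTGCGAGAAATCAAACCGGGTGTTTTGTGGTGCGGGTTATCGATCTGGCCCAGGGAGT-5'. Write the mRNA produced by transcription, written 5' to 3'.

5'-CUCCAGACGCUCUUUAGUUUGGCCCACAAAACACCACGCCCAAUAGCUAGACCGGGUCCCUCA-3'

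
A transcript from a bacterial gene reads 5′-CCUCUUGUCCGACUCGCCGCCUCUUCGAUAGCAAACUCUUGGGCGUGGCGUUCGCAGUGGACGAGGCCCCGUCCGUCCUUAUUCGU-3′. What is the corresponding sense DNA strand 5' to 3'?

5′-CCTCTTGTCCGACTCGCCGCCTCTTCGATAGCAAACTCTTGGGCGTGGCGTTCGCAGTGGACGAGGCCCCGTCCGTCCTTATTCGT-3′

The coding DNA strand has the same 5'→3' sequence as the mRNA with U replaced by T.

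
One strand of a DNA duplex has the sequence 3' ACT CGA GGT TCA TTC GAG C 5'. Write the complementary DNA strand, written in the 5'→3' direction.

The strand is given 3'→5', so its complement runs 5'→3' in the same left-to-right order: pair each base A↔T, G↔C.

5'-TGAGCTCCAAGTAAGCTCG-3'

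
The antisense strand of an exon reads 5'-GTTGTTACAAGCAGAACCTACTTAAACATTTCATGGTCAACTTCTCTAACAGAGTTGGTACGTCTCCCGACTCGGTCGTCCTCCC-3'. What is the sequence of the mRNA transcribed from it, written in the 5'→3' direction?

5'-GGGAGGACGACCGAGUCGGGAGACGUACCAACUCUGUUAGAGAAGUUGACCAUGAAAUGUUUAAGUAGGUUCUGCUUGUAACAAC-3'

The mRNA has the sequence of the coding strand (reverse complement of the template) with T→U. Reverse complement of GTTGTTACAAGCAGAACCTACTTAAACATTTCATGGTCAACTTCTCTAACAGAGTTGGTACGTCTCCCGACTCGGTCGTCCTCCC is GGGAGGACGACCGAGTCGGGAGACGTACCAACTCTGTTAGAGAAGTTGACCATGAAATGTTTAAGTAGGTTCTGCTTGTAACAAC; then T→U.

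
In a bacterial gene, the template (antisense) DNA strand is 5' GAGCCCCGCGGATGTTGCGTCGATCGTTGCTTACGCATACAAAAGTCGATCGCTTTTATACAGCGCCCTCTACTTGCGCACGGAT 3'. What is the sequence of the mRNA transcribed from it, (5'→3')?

5'-AUCCGUGCGCAAGUAGAGGGCGCUGUAUAAAAGCGAUCGACUUUUGUAUGCGUAAGCAACGAUCGACGCAACAUCCGCGGGGCUC-3'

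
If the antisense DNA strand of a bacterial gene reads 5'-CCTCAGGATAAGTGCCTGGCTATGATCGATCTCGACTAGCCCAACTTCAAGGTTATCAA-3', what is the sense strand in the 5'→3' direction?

The coding strand is complementary and antiparallel to the template: take the complement (A↔T, G↔C) and reverse.

5′-TTGATAACCTTGAAGTTGGGCTAGTCGAGATCGATCATAGCCAGGCACTTATCCTGAGG-3′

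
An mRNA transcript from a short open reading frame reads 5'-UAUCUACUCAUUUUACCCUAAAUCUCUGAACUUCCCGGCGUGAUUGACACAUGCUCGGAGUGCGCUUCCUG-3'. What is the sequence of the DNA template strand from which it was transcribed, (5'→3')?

5′-CAGGAAGCGCACTCCGAGCATGTGTCAATCACGCCGGGAAGTTCAGAGATTTAGGGTAAAATGAGTAGATA-3′

Replace U with T to get the coding DNA strand: TATCTACTCATTTTACCCTAAATCTCTGAACTTCCCGGCGTGATTGACACATGCTCGGAGTGCGCTTCCTG. The template strand is its reverse complement (complement ATAGATGAGTAAAATGGGATTTAGAGACTTGAAGGGCCGCACTAACTGTGTACGAGCCTCACGCGAAGGAC, then reverse).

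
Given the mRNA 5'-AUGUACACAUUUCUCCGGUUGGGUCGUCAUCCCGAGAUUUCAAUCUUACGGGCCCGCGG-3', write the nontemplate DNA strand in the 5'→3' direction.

The coding DNA strand has the same 5'→3' sequence as the mRNA with U replaced by T.

5'-ATGTACACATTTCTCCGGTTGGGTCGTCATCCCGAGATTTCAATCTTACGGGCCCGCGG-3'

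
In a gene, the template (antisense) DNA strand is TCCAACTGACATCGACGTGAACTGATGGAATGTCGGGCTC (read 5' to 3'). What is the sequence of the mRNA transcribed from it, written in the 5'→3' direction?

5'-GAGCCCGACAUUCCAUCAGUUCACGUCGAUGUCAGUUGGA-3'

RNA polymerase reads the template 3'→5' and synthesizes mRNA 5'→3' by base-pairing (A→U, T→A, G↔C). The complement of the template is AGGTTGACTGTAGCTGCACTTGACTACCTTACAGCCCGAG; antiparallel, so 5'→3' the coding strand is GAGCCCGACATTCCATCAGTTCACGTCGATGTCAGTTGGA. Replace T with U for the mRNA.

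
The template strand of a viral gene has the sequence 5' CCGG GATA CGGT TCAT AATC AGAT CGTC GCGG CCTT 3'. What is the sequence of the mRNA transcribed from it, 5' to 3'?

The mRNA has the sequence of the coding strand (reverse complement of the template) with T→U. Reverse complement of CCGGGATACGGTTCATAATCAGATCGTCGCGGCCTT is AAGGCCGCGACGATCTGATTATGAACCGTATCCCGG; then T→U.

5'-AAGGCCGCGACGAUCUGAUUAUGAACCGUAUCCCGG-3'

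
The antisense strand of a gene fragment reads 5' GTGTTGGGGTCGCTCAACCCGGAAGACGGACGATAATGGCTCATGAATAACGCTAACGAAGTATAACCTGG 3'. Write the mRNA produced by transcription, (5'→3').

5'-CCAGGUUAUACUUCGUUAGCGUUAUUCAUGAGCCAUUAUCGUCCGUCUUCCGGGUUGAGCGACCCCAACAC-3'

RNA polymerase reads the template 3'→5' and synthesizes mRNA 5'→3' by base-pairing (A→U, T→A, G↔C). The complement of the template is CACAACCCCAGCGAGTTGGGCCTTCTGCCTGCTATTACCGAGTACTTATTGCGATTGCTTCATATTGGACC; antiparallel, so 5'→3' the coding strand is CCAGGTTATACTTCGTTAGCGTTATTCATGAGCCATTATCGTCCGTCTTCCGGGTTGAGCGACCCCAACAC. Replace T with U for the mRNA.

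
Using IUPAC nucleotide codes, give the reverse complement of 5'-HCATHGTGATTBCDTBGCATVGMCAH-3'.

5'-DTGKCBATGCVAHGVAATCACDATGD-3'

Standard pairs A↔T, G↔C; ambiguity codes pair M↔K, B↔V, D↔H. Complement (DGTADCACTAAVGHAVCGTABCKGTD), then reverse for 5'→3'.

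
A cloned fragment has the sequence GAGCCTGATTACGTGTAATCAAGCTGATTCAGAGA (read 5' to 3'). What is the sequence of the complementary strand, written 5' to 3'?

Pairing A↔T and G↔C gives CTCGGACTAATGCACATTAGTTCGACTAAGTCTCT, running 3'→5'. Reverse for the 5'→3' convention.

5'-TCTCTGAATCAGCTTGATTACACGTAATCAGGCTC-3'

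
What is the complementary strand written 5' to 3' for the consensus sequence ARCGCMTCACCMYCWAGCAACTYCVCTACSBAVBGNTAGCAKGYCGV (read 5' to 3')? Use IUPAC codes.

Standard pairs A↔T, G↔C; ambiguity codes pair R↔Y, M↔K, W↔W, S↔S, B↔V, N↔N. Complement (TYGCGKAGTGGKRGWTCGTTGARGBGATGSVTBVCNATCGTMCRGCB), then reverse for 5'→3'.

5′-BCGRCMTGCTANCVBTVSGTAGBGRAGTTGCTWGRKGGTGAKGCGYT-3′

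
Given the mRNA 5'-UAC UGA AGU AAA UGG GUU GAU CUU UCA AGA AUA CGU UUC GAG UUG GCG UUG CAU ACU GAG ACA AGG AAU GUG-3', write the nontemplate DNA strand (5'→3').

5'-TACTGAAGTAAATGGGTTGATCTTTCAAGAATACGTTTCGAGTTGGCGTTGCATACTGAGACAAGGAATGTG-3'

The coding DNA strand has the same 5'→3' sequence as the mRNA with U replaced by T.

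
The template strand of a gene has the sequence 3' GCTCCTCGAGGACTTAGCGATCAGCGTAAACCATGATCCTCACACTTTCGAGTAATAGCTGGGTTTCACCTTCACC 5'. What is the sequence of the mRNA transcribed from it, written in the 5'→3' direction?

5'-CGAGGAGCUCCUGAAUCGCUAGUCGCAUUUGGUACUAGGAGUGUGAAAGCUCAUUAUCGACCCAAAGUGGAAGUGG-3'

Reading the template 3'→5' as shown, RNA polymerase pairs each base (A→U, T→A, G↔C) to build mRNA 5'→3' directly.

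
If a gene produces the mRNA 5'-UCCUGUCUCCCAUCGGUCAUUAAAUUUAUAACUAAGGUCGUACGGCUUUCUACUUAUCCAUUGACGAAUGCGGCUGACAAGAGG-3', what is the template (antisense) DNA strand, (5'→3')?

5'-CCTCTTGTCAGCCGCATTCGTCAATGGATAAGTAGAAAGCCGTACGACCTTAGTTATAAATTTAATGACCGATGGGAGACAGGA-3'

Replace U with T to get the coding DNA strand: TCCTGTCTCCCATCGGTCATTAAATTTATAACTAAGGTCGTACGGCTTTCTACTTATCCATTGACGAATGCGGCTGACAAGAGG. The template strand is its reverse complement (complement AGGACAGAGGGTAGCCAGTAATTTAAATATTGATTCCAGCATGCCGAAAGATGAATAGGTAACTGCTTACGCCGACTGTTCTCC, then reverse).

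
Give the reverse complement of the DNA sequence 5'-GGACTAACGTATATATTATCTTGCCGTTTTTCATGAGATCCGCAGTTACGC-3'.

5'-GCGTAACTGCGGATCTCATGAAAAACGGCAAGATAATATATACGTTAGTCC-3'

Reading the sequence 3'→5' and pairing each base (A↔T, G↔C) gives the reverse complement directly.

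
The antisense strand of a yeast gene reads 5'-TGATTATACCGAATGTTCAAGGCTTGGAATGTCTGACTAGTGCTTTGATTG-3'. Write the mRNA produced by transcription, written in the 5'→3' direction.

5'-CAAUCAAAGCACUAGUCAGACAUUCCAAGCCUUGAACAUUCGGUAUAAUCA-3'

The mRNA has the sequence of the coding strand (reverse complement of the template) with T→U. Reverse complement of TGATTATACCGAATGTTCAAGGCTTGGAATGTCTGACTAGTGCTTTGATTG is CAATCAAAGCACTAGTCAGACATTCCAAGCCTTGAACATTCGGTATAATCA; then T→U.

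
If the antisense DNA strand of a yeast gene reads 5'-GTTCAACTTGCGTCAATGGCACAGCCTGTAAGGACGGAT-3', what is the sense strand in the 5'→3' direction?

The coding strand is complementary and antiparallel to the template: take the complement (A↔T, G↔C) and reverse.

5'-ATCCGTCCTTACAGGCTGTGCCATTGACGCAAGTTGAAC-3'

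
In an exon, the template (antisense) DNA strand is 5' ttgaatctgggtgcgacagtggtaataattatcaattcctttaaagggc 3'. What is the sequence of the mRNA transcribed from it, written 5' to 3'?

5′-GCCCUUUAAAGGAAUUGAUAAUUAUUACCACUGUCGCACCCAGAUUCAA-3′

The mRNA has the sequence of the coding strand (reverse complement of the template) with T→U. Reverse complement of TTGAATCTGGGTGCGACAGTGGTAATAATTATCAATTCCTTTAAAGGGC is GCCCTTTAAAGGAATTGATAATTATTACCACTGTCGCACCCAGATTCAA; then T→U.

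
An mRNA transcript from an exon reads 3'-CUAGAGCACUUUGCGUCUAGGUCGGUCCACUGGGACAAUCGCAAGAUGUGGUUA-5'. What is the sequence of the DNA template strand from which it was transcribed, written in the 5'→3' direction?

5'-GATCTCGTGAAACGCAGATCCAGCCAGGTGACCCTGTTAGCGTTCTACACCAAT-3'

Written 5'→3' the mRNA is AUUGGUGUAGAACGCUAACAGGGUCACCUGGCUGGAUCUGCGUUUCACGAGAUC, so the coding DNA strand is ATTGGTGTAGAACGCTAACAGGGTCACCTGGCTGGATCTGCGTTTCACGAGATC. The template is its reverse complement.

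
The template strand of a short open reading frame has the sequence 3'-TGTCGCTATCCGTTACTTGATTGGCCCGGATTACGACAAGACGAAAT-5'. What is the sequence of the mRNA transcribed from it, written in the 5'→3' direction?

5'-ACAGCGAUAGGCAAUGAACUAACCGGGCCUAAUGCUGUUCUGCUUUA-3'

Reading the template 3'→5' as shown, RNA polymerase pairs each base (A→U, T→A, G↔C) to build mRNA 5'→3' directly.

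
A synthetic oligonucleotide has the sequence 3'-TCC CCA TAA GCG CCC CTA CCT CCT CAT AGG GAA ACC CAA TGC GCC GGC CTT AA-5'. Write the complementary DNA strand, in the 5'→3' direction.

5'-AGGGGTATTCGCGGGGATGGAGGAGTATCCCTTTGGGTTACGCGGCCGGAATT-3'

The strand is given 3'→5', so its complement runs 5'→3' in the same left-to-right order: pair each base A↔T, G↔C.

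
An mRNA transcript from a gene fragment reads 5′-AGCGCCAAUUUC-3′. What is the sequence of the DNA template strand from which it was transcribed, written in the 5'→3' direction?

5'-GAAATTGGCGCT-3'

Replace U with T to get the coding DNA strand: AGCGCCAATTTC. The template strand is its reverse complement (complement TCGCGGTTAAAG, then reverse).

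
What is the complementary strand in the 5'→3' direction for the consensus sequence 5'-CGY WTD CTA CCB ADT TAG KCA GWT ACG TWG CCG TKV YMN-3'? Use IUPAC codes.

5′-NKRBMACGGCWACGTAWCTGMCTAAHTVGGTAGHAWRCG-3′

Standard pairs A↔T, G↔C; ambiguity codes pair Y↔R, M↔K, W↔W, B↔V, D↔H, N↔N. Complement (GCRWAHGATGGVTHAATCMGTCWATGCAWCGGCAMBRKN), then reverse for 5'→3'.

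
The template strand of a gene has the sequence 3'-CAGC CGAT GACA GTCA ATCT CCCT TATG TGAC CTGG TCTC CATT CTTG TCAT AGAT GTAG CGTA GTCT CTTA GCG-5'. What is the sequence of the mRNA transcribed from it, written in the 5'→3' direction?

Reading the template 3'→5' as shown, RNA polymerase pairs each base (A→U, T→A, G↔C) to build mRNA 5'→3' directly.

5'-GUCGGCUACUGUCAGUUAGAGGGAAUACACUGGACCAGAGGUAAGAACAGUAUCUACAUCGCAUCAGAGAAUCGC-3'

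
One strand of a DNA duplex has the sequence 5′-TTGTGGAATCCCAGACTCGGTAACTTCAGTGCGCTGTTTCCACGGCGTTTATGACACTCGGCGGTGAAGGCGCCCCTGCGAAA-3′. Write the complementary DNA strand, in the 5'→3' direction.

5′-TTTCGCAGGGGCGCCTTCACCGCCGAGTGTCATAAACGCCGTGGAAACAGCGCACTGAAGTTACCGAGTCTGGGATTCCACAA-3′

The complement of TTGTGGAATCCCAGACTCGGTAACTTCAGTGCGCTGTTTCCACGGCGTTTATGACACTCGGCGGTGAAGGCGCCCCTGCGAAA is AACACCTTAGGGTCTGAGCCATTGAAGTCACGCGACAAAGGTGCCGCAAATACTGTGAGCCGCCACTTCCGCGGGGACGCTTT (A↔T, G↔C). DNA strands are antiparallel, so the complementary strand runs 3'→5'; reversing gives the 5'→3' form.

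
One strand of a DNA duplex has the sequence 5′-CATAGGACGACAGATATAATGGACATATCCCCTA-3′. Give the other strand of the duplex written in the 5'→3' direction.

The complement of CATAGGACGACAGATATAATGGACATATCCCCTA is GTATCCTGCTGTCTATATTACCTGTATAGGGGAT (A↔T, G↔C). DNA strands are antiparallel, so the complementary strand runs 3'→5'; reversing gives the 5'→3' form.

5'-TAGGGGATATGTCCATTATATCTGTCGTCCTATG-3'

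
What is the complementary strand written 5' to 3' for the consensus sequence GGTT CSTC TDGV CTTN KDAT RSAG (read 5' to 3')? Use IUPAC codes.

Standard pairs A↔T, G↔C; ambiguity codes pair R↔Y, K↔M, S↔S, D↔H, V↔B, N↔N. Complement (CCAAGSAGAHCBGAANMHTAYSTC), then reverse for 5'→3'.

5′-CTSYATHMNAAGBCHAGASGAACC-3′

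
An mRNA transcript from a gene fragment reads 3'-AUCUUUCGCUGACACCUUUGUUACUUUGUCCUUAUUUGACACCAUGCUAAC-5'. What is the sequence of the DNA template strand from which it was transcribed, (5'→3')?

5'-TAGAAAGCGACTGTGGAAACAATGAAACAGGAATAAACTGTGGTACGATTG-3'

Written 5'→3' the mRNA is CAAUCGUACCACAGUUUAUUCCUGUUUCAUUGUUUCCACAGUCGCUUUCUA, so the coding DNA strand is CAATCGTACCACAGTTTATTCCTGTTTCATTGTTTCCACAGTCGCTTTCTA. The template is its reverse complement.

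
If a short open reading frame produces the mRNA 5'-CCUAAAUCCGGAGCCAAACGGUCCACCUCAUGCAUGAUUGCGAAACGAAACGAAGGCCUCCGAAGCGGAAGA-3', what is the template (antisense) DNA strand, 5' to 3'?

5'-TCTTCCGCTTCGGAGGCCTTCGTTTCGTTTCGCAATCATGCATGAGGTGGACCGTTTGGCTCCGGATTTAGG-3'

Replace U with T to get the coding DNA strand: CCTAAATCCGGAGCCAAACGGTCCACCTCATGCATGATTGCGAAACGAAACGAAGGCCTCCGAAGCGGAAGA. The template strand is its reverse complement (complement GGATTTAGGCCTCGGTTTGCCAGGTGGAGTACGTACTAACGCTTTGCTTTGCTTCCGGAGGCTTCGCCTTCT, then reverse).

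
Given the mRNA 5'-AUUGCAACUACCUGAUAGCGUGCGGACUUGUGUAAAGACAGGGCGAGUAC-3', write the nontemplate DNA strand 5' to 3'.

5′-ATTGCAACTACCTGATAGCGTGCGGACTTGTGTAAAGACAGGGCGAGTAC-3′

The coding DNA strand has the same 5'→3' sequence as the mRNA with U replaced by T.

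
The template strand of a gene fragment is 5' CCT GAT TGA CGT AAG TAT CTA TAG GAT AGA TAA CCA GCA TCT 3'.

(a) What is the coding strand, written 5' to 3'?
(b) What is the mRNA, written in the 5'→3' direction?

(a) The coding strand is the reverse complement of the template: complement GGACTAACTGCATTCATAGATATCCTATCTATTGGTCGTAGA, then reverse.
(b) mRNA has the coding-strand sequence with T→U.

(a) 5'-AGATGCTGGTTATCTATCCTATAGATACTTACGTCAATCAGG-3'
(b) 5'-AGAUGCUGGUUAUCUAUCCUAUAGAUACUUACGUCAAUCAGG-3'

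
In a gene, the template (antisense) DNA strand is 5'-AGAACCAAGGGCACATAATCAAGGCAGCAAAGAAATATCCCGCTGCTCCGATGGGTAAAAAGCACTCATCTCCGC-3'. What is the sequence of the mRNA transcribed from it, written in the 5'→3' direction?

5'-GCGGAGAUGAGUGCUUUUUACCCAUCGGAGCAGCGGGAUAUUUCUUUGCUGCCUUGAUUAUGUGCCCUUGGUUCU-3'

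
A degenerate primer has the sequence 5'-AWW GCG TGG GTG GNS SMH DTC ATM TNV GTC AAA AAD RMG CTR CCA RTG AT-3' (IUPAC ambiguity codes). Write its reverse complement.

5'-ATCAYTGGYAGCKYHTTTTTGACBNAKATGAHDKSSNCCACCCACGCWWT-3'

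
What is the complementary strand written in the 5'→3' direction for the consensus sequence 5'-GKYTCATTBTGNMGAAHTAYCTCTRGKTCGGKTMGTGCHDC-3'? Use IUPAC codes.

5'-GHDGCACKAMCCGAMCYAGAGRTADTTCKNCAVAATGARMC-3'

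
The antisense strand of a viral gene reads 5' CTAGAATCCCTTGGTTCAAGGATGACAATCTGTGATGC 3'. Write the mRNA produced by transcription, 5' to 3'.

5'-GCAUCACAGAUUGUCAUCCUUGAACCAAGGGAUUCUAG-3'

RNA polymerase reads the template 3'→5' and synthesizes mRNA 5'→3' by base-pairing (A→U, T→A, G↔C). The complement of the template is GATCTTAGGGAACCAAGTTCCTACTGTTAGACACTACG; antiparallel, so 5'→3' the coding strand is GCATCACAGATTGTCATCCTTGAACCAAGGGATTCTAG. Replace T with U for the mRNA.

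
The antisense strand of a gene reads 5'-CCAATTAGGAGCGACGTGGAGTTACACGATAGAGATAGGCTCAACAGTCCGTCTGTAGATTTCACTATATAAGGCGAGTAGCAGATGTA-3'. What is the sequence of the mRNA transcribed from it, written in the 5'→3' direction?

RNA polymerase reads the template 3'→5' and synthesizes mRNA 5'→3' by base-pairing (A→U, T→A, G↔C). The complement of the template is GGTTAATCCTCGCTGCACCTCAATGTGCTATCTCTATCCGAGTTGTCAGGCAGACATCTAAAGTGATATATTCCGCTCATCGTCTACAT; antiparallel, so 5'→3' the coding strand is TACATCTGCTACTCGCCTTATATAGTGAAATCTACAGACGGACTGTTGAGCCTATCTCTATCGTGTAACTCCACGTCGCTCCTAATTGG. Replace T with U for the mRNA.

5'-UACAUCUGCUACUCGCCUUAUAUAGUGAAAUCUACAGACGGACUGUUGAGCCUAUCUCUAUCGUGUAACUCCACGUCGCUCCUAAUUGG-3'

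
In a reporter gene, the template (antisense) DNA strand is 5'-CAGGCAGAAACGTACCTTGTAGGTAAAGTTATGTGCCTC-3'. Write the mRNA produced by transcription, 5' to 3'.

5'-GAGGCACAUAACUUUACCUACAAGGUACGUUUCUGCCUG-3'

RNA polymerase reads the template 3'→5' and synthesizes mRNA 5'→3' by base-pairing (A→U, T→A, G↔C). The complement of the template is GTCCGTCTTTGCATGGAACATCCATTTCAATACACGGAG; antiparallel, so 5'→3' the coding strand is GAGGCACATAACTTTACCTACAAGGTACGTTTCTGCCTG. Replace T with U for the mRNA.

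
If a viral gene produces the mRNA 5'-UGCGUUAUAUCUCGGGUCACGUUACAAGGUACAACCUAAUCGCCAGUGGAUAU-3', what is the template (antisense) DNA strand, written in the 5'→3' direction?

5'-ATATCCACTGGCGATTAGGTTGTACCTTGTAACGTGACCCGAGATATAACGCA-3'

Replace U with T to get the coding DNA strand: TGCGTTATATCTCGGGTCACGTTACAAGGTACAACCTAATCGCCAGTGGATAT. The template strand is its reverse complement (complement ACGCAATATAGAGCCCAGTGCAATGTTCCATGTTGGATTAGCGGTCACCTATA, then reverse).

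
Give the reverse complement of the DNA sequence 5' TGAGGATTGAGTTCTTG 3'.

5'-CAAGAACTCAATCCTCA-3'

Complement each base (A↔T, G↔C): ACTCCTAACTCAAGAAC. Then reverse.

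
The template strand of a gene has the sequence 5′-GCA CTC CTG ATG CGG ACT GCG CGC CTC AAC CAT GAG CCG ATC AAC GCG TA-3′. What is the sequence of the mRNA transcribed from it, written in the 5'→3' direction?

5'-UACGCGUUGAUCGGCUCAUGGUUGAGGCGCGCAGUCCGCAUCAGGAGUGC-3'

The mRNA has the sequence of the coding strand (reverse complement of the template) with T→U. Reverse complement of GCACTCCTGATGCGGACTGCGCGCCTCAACCATGAGCCGATCAACGCGTA is TACGCGTTGATCGGCTCATGGTTGAGGCGCGCAGTCCGCATCAGGAGTGC; then T→U.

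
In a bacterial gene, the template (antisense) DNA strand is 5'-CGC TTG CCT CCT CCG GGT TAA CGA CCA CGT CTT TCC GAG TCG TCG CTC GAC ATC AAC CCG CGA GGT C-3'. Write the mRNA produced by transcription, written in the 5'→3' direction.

5′-GACCUCGCGGGUUGAUGUCGAGCGACGACUCGGAAAGACGUGGUCGUUAACCCGGAGGAGGCAAGCG-3′

RNA polymerase reads the template 3'→5' and synthesizes mRNA 5'→3' by base-pairing (A→U, T→A, G↔C). The complement of the template is GCGAACGGAGGAGGCCCAATTGCTGGTGCAGAAAGGCTCAGCAGCGAGCTGTAGTTGGGCGCTCCAG; antiparallel, so 5'→3' the coding strand is GACCTCGCGGGTTGATGTCGAGCGACGACTCGGAAAGACGTGGTCGTTAACCCGGAGGAGGCAAGCG. Replace T with U for the mRNA.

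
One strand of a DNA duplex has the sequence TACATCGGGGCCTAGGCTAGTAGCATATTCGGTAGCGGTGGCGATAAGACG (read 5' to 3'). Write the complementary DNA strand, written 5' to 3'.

Pairing A↔T and G↔C gives ATGTAGCCCCGGATCCGATCATCGTATAAGCCATCGCCACCGCTATTCTGC, running 3'→5'. Reverse for the 5'→3' convention.

5′-CGTCTTATCGCCACCGCTACCGAATATGCTACTAGCCTAGGCCCCGATGTA-3′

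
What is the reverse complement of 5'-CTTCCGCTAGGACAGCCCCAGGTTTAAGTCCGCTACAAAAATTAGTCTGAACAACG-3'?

5'-CGTTGTTCAGACTAATTTTTGTAGCGGACTTAAACCTGGGGCTGTCCTAGCGGAAG-3'

Reading the sequence 3'→5' and pairing each base (A↔T, G↔C) gives the reverse complement directly.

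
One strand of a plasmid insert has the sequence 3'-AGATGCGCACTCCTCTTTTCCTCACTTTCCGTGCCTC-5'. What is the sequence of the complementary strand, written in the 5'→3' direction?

The strand is given 3'→5', so its complement runs 5'→3' in the same left-to-right order: pair each base A↔T, G↔C.

5'-TCTACGCGTGAGGAGAAAAGGAGTGAAAGGCACGGAG-3'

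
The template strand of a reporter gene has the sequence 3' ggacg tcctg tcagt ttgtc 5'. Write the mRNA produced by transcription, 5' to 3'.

Reading the template 3'→5' as shown, RNA polymerase pairs each base (A→U, T→A, G↔C) to build mRNA 5'→3' directly.

5'-CCUGCAGGACAGUCAAACAG-3'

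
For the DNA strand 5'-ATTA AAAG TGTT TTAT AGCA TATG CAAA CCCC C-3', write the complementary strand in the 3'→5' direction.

Base-pairing A↔T, G↔C gives the complement. The complementary strand is antiparallel, so paired with a 5'→3' strand it runs 3'→5'.

3'-TAATTTTCACAAAATATCGTATACGTTTGGGGG-5'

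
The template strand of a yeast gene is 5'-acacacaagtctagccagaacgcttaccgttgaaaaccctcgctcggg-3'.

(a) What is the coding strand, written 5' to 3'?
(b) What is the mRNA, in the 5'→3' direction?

(a) 5′-CCCGAGCGAGGGTTTTCAACGGTAAGCGTTCTGGCTAGACTTGTGTGT-3′
(b) 5'-CCCGAGCGAGGGUUUUCAACGGUAAGCGUUCUGGCUAGACUUGUGUGU-3'

(a) The coding strand is the reverse complement of the template: complement TGTGTGTTCAGATCGGTCTTGCGAATGGCAACTTTTGGGAGCGAGCCC, then reverse.
(b) mRNA has the coding-strand sequence with T→U.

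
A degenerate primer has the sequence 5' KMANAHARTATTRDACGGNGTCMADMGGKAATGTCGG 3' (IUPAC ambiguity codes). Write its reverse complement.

5'-CCGACATTMCCKHTKGACNCCGTHYAATAYTDTNTKM-3'

Standard pairs A↔T, G↔C; ambiguity codes pair R↔Y, M↔K, D↔H, N↔N. Complement (MKTNTDTYATAAYHTGCCNCAGKTHKCCMTTACAGCC), then reverse for 5'→3'.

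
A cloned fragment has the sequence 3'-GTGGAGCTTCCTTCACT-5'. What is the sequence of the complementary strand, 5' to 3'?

5'-CACCTCGAAGGAAGTGA-3'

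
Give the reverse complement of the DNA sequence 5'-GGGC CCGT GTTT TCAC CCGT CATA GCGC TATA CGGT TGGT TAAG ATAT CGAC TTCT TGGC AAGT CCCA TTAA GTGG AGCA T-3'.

Reading the sequence 3'→5' and pairing each base (A↔T, G↔C) gives the reverse complement directly.

5′-ATGCTCCACTTAATGGGACTTGCCAAGAAGTCGATATCTTAACCAACCGTATAGCGCTATGACGGGTGAAAACACGGGCCC-3′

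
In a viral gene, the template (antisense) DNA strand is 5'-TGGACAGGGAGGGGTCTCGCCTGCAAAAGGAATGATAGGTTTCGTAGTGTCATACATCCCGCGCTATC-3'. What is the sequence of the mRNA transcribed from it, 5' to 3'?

RNA polymerase reads the template 3'→5' and synthesizes mRNA 5'→3' by base-pairing (A→U, T→A, G↔C). The complement of the template is ACCTGTCCCTCCCCAGAGCGGACGTTTTCCTTACTATCCAAAGCATCACAGTATGTAGGGCGCGATAG; antiparallel, so 5'→3' the coding strand is GATAGCGCGGGATGTATGACACTACGAAACCTATCATTCCTTTTGCAGGCGAGACCCCTCCCTGTCCA. Replace T with U for the mRNA.

5′-GAUAGCGCGGGAUGUAUGACACUACGAAACCUAUCAUUCCUUUUGCAGGCGAGACCCCUCCCUGUCCA-3′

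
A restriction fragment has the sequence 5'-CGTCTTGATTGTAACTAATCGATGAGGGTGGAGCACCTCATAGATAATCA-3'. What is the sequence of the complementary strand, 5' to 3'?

The complement of CGTCTTGATTGTAACTAATCGATGAGGGTGGAGCACCTCATAGATAATCA is GCAGAACTAACATTGATTAGCTACTCCCACCTCGTGGAGTATCTATTAGT (A↔T, G↔C). DNA strands are antiparallel, so the complementary strand runs 3'→5'; reversing gives the 5'→3' form.

5'-TGATTATCTATGAGGTGCTCCACCCTCATCGATTAGTTACAATCAAGACG-3'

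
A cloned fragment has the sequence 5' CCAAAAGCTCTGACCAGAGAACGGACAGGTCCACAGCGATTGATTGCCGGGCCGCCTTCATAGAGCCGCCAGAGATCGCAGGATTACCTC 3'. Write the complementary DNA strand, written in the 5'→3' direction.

The complement of CCAAAAGCTCTGACCAGAGAACGGACAGGTCCACAGCGATTGATTGCCGGGCCGCCTTCATAGAGCCGCCAGAGATCGCAGGATTACCTC is GGTTTTCGAGACTGGTCTCTTGCCTGTCCAGGTGTCGCTAACTAACGGCCCGGCGGAAGTATCTCGGCGGTCTCTAGCGTCCTAATGGAG (A↔T, G↔C). DNA strands are antiparallel, so the complementary strand runs 3'→5'; reversing gives the 5'→3' form.

5'-GAGGTAATCCTGCGATCTCTGGCGGCTCTATGAAGGCGGCCCGGCAATCAATCGCTGTGGACCTGTCCGTTCTCTGGTCAGAGCTTTTGG-3'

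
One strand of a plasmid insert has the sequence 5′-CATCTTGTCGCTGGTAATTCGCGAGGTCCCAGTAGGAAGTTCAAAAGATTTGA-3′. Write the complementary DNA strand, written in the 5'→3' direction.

Pairing A↔T and G↔C gives GTAGAACAGCGACCATTAAGCGCTCCAGGGTCATCCTTCAAGTTTTCTAAACT, running 3'→5'. Reverse for the 5'→3' convention.

5'-TCAAATCTTTTGAACTTCCTACTGGGACCTCGCGAATTACCAGCGACAAGATG-3'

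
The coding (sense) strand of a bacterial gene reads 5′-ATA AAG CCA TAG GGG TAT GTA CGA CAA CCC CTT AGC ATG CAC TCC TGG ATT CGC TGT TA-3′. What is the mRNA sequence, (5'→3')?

The mRNA is synthesized from the template strand, so it matches the coding strand with T replaced by U.

5'-AUAAAGCCAUAGGGGUAUGUACGACAACCCCUUAGCAUGCACUCCUGGAUUCGCUGUUA-3'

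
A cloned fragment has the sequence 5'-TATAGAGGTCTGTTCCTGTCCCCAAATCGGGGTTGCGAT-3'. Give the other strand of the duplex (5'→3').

Pairing A↔T and G↔C gives ATATCTCCAGACAAGGACAGGGGTTTAGCCCCAACGCTA, running 3'→5'. Reverse for the 5'→3' convention.

5'-ATCGCAACCCCGATTTGGGGACAGGAACAGACCTCTATA-3'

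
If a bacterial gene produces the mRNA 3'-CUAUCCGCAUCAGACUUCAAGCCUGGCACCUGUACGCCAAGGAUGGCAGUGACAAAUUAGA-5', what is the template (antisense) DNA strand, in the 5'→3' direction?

Written 5'→3' the mRNA is AGAUUAAACAGUGACGGUAGGAACCGCAUGUCCACGGUCCGAACUUCAGACUACGCCUAUC, so the coding DNA strand is AGATTAAACAGTGACGGTAGGAACCGCATGTCCACGGTCCGAACTTCAGACTACGCCTATC. The template is its reverse complement.

5′-GATAGGCGTAGTCTGAAGTTCGGACCGTGGACATGCGGTTCCTACCGTCACTGTTTAATCT-3′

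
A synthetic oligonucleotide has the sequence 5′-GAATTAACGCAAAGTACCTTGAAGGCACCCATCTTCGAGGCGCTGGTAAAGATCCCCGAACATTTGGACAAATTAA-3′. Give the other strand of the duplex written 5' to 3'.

5'-TTAATTTGTCCAAATGTTCGGGGATCTTTACCAGCGCCTCGAAGATGGGTGCCTTCAAGGTACTTTGCGTTAATTC-3'

The complement of GAATTAACGCAAAGTACCTTGAAGGCACCCATCTTCGAGGCGCTGGTAAAGATCCCCGAACATTTGGACAAATTAA is CTTAATTGCGTTTCATGGAACTTCCGTGGGTAGAAGCTCCGCGACCATTTCTAGGGGCTTGTAAACCTGTTTAATT (A↔T, G↔C). DNA strands are antiparallel, so the complementary strand runs 3'→5'; reversing gives the 5'→3' form.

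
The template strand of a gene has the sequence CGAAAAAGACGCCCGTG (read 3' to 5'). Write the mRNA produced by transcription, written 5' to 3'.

5'-GCUUUUUCUGCGGGCAC-3'

Reading the template 3'→5' as shown, RNA polymerase pairs each base (A→U, T→A, G↔C) to build mRNA 5'→3' directly.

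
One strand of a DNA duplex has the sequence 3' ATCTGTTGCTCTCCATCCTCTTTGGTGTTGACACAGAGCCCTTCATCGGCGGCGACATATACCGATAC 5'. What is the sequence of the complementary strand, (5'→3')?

5'-TAGACAACGAGAGGTAGGAGAAACCACAACTGTGTCTCGGGAAGTAGCCGCCGCTGTATATGGCTATG-3'

The strand is given 3'→5', so its complement runs 5'→3' in the same left-to-right order: pair each base A↔T, G↔C.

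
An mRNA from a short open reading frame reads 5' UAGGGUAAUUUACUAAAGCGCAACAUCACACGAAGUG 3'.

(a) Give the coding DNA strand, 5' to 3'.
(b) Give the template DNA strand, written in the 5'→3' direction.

(a) The coding strand matches the mRNA with U→T.
(b) The template strand is the reverse complement of the coding strand.

(a) 5'-TAGGGTAATTTACTAAAGCGCAACATCACACGAAGTG-3'
(b) 5′-CACTTCGTGTGATGTTGCGCTTTAGTAAATTACCCTA-3′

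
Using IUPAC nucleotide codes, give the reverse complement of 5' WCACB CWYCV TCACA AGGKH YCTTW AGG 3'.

5'-CCTWAAGRDMCCTTGTGABGRWGVGTGW-3'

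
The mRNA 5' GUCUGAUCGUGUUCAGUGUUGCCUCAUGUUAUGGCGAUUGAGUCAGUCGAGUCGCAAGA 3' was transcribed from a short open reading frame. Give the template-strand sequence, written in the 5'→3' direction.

Replace U with T to get the coding DNA strand: GTCTGATCGTGTTCAGTGTTGCCTCATGTTATGGCGATTGAGTCAGTCGAGTCGCAAGA. The template strand is its reverse complement (complement CAGACTAGCACAAGTCACAACGGAGTACAATACCGCTAACTCAGTCAGCTCAGCGTTCT, then reverse).

5'-TCTTGCGACTCGACTGACTCAATCGCCATAACATGAGGCAACACTGAACACGATCAGAC-3'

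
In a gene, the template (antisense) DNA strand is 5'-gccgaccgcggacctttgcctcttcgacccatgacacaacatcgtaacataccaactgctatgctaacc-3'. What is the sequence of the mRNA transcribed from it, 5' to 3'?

5'-GGUUAGCAUAGCAGUUGGUAUGUUACGAUGUUGUGUCAUGGGUCGAAGAGGCAAAGGUCCGCGGUCGGC-3'

RNA polymerase reads the template 3'→5' and synthesizes mRNA 5'→3' by base-pairing (A→U, T→A, G↔C). The complement of the template is CGGCTGGCGCCTGGAAACGGAGAAGCTGGGTACTGTGTTGTAGCATTGTATGGTTGACGATACGATTGG; antiparallel, so 5'→3' the coding strand is GGTTAGCATAGCAGTTGGTATGTTACGATGTTGTGTCATGGGTCGAAGAGGCAAAGGTCCGCGGTCGGC. Replace T with U for the mRNA.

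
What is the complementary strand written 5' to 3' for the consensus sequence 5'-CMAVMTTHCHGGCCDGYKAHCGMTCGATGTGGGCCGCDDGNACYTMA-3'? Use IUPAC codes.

Standard pairs A↔T, G↔C; ambiguity codes pair Y↔R, M↔K, D↔H, V↔B, N↔N. Complement (GKTBKAADGDCCGGHCRMTDGCKAGCTACACCCGGCGHHCNTGRAKT), then reverse for 5'→3'.

5'-TKARGTNCHHGCGGCCCACATCGAKCGDTMRCHGGCCDGDAAKBTKG-3'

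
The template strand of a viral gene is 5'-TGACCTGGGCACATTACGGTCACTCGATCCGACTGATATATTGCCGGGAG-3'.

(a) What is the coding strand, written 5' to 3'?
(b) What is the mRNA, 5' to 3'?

(a) 5'-CTCCCGGCAATATATCAGTCGGATCGAGTGACCGTAATGTGCCCAGGTCA-3'
(b) 5′-CUCCCGGCAAUAUAUCAGUCGGAUCGAGUGACCGUAAUGUGCCCAGGUCA-3′

(a) The coding strand is the reverse complement of the template: complement ACTGGACCCGTGTAATGCCAGTGAGCTAGGCTGACTATATAACGGCCCTC, then reverse.
(b) mRNA has the coding-strand sequence with T→U.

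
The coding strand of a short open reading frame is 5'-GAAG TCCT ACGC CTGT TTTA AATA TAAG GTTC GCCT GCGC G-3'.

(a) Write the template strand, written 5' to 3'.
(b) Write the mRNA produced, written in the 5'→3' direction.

(a) 5'-CGCGCAGGCGAACCTTATATTTAAAACAGGCGTAGGACTTC-3'
(b) 5′-GAAGUCCUACGCCUGUUUUAAAUAUAAGGUUCGCCUGCGCG-3′

(a) The template strand is the reverse complement of the coding strand: complement CTTCAGGATGCGGACAAAATTTATATTCCAAGCGGACGCGC, then reverse.
(b) mRNA matches the coding strand with T→U.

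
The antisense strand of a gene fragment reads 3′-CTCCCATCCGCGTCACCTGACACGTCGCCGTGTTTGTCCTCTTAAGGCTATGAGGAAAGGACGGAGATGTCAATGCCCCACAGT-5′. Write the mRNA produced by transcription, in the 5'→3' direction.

5′-GAGGGUAGGCGCAGUGGACUGUGCAGCGGCACAAACAGGAGAAUUCCGAUACUCCUUUCCUGCCUCUACAGUUACGGGGUGUCA-3′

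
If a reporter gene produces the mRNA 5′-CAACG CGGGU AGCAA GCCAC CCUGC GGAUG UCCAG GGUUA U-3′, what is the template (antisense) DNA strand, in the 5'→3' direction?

Replace U with T to get the coding DNA strand: CAACGCGGGTAGCAAGCCACCCTGCGGATGTCCAGGGTTAT. The template strand is its reverse complement (complement GTTGCGCCCATCGTTCGGTGGGACGCCTACAGGTCCCAATA, then reverse).

5'-ATAACCCTGGACATCCGCAGGGTGGCTTGCTACCCGCGTTG-3'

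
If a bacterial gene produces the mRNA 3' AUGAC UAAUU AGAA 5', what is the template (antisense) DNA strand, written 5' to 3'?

Written 5'→3' the mRNA is AAGAUUAAUCAGUA, so the coding DNA strand is AAGATTAATCAGTA. The template is its reverse complement.

5'-TACTGATTAATCTT-3'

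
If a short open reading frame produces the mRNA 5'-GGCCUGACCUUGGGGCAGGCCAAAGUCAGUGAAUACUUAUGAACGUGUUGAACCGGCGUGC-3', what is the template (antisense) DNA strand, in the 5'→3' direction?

5'-GCACGCCGGTTCAACACGTTCATAAGTATTCACTGACTTTGGCCTGCCCCAAGGTCAGGCC-3'

Replace U with T to get the coding DNA strand: GGCCTGACCTTGGGGCAGGCCAAAGTCAGTGAATACTTATGAACGTGTTGAACCGGCGTGC. The template strand is its reverse complement (complement CCGGACTGGAACCCCGTCCGGTTTCAGTCACTTATGAATACTTGCACAACTTGGCCGCACG, then reverse).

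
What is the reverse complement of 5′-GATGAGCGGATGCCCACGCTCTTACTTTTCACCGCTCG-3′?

Reading the sequence 3'→5' and pairing each base (A↔T, G↔C) gives the reverse complement directly.

5'-CGAGCGGTGAAAAGTAAGAGCGTGGGCATCCGCTCATC-3'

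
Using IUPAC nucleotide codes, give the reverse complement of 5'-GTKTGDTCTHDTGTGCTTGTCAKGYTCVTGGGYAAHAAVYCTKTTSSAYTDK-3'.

Standard pairs A↔T, G↔C; ambiguity codes pair Y↔R, K↔M, S↔S, D↔H, V↔B. Complement (CAMACHAGADHACACGAACAGTMCRAGBACCCRTTDTTBRGAMAASSTRAHM), then reverse for 5'→3'.

5'-MHARTSSAAMAGRBTTDTTRCCCABGARCMTGACAAGCACAHDAGAHCAMAC-3'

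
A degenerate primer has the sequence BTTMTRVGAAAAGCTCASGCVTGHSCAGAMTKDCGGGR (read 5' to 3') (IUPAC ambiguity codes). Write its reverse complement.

Standard pairs A↔T, G↔C; ambiguity codes pair R↔Y, M↔K, S↔S, B↔V, D↔H. Complement (VAAKAYBCTTTTCGAGTSCGBACDSGTCTKAMHGCCCY), then reverse for 5'→3'.

5'-YCCCGHMAKTCTGSDCABGCSTGAGCTTTTCBYAKAAV-3'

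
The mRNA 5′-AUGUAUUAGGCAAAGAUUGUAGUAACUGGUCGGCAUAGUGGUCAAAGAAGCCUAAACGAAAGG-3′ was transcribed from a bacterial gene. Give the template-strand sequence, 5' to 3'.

Replace U with T to get the coding DNA strand: ATGTATTAGGCAAAGATTGTAGTAACTGGTCGGCATAGTGGTCAAAGAAGCCTAAACGAAAGG. The template strand is its reverse complement (complement TACATAATCCGTTTCTAACATCATTGACCAGCCGTATCACCAGTTTCTTCGGATTTGCTTTCC, then reverse).

5′-CCTTTCGTTTAGGCTTCTTTGACCACTATGCCGACCAGTTACTACAATCTTTGCCTAATACAT-3′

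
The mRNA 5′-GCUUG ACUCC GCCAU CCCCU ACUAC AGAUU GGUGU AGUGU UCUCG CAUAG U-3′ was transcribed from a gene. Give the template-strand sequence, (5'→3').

5′-ACTATGCGAGAACACTACACCAATCTGTAGTAGGGGATGGCGGAGTCAAGC-3′

Replace U with T to get the coding DNA strand: GCTTGACTCCGCCATCCCCTACTACAGATTGGTGTAGTGTTCTCGCATAGT. The template strand is its reverse complement (complement CGAACTGAGGCGGTAGGGGATGATGTCTAACCACATCACAAGAGCGTATCA, then reverse).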